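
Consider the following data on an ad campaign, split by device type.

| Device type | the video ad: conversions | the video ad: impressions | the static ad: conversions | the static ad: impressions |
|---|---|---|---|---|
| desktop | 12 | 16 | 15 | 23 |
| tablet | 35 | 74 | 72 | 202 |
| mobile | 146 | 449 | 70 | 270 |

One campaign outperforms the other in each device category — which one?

Desktop: the video ad 12/16 = 75.0%, the static ad 15/23 = 65.2% → the video ad
Tablet: the video ad 35/74 = 47.3%, the static ad 72/202 = 35.6% → the video ad
Mobile: the video ad 146/449 = 32.5%, the static ad 70/270 = 25.9% → the video ad
The video ad has the higher rate in all 3 groups.

the video ad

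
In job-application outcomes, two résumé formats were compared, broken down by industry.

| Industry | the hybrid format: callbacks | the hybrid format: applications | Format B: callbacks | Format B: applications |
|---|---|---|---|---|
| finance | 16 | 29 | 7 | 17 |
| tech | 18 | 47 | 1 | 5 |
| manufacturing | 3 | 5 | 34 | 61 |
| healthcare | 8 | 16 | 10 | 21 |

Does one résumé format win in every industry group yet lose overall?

Yes

Finance: the hybrid format 16/29 = 55.2%, Format B 7/17 = 41.2% → the hybrid format
Tech: the hybrid format 18/47 = 38.3%, Format B 1/5 = 20.0% → the hybrid format
Manufacturing: the hybrid format 3/5 = 60.0%, Format B 34/61 = 55.7% → the hybrid format
Healthcare: the hybrid format 8/16 = 50.0%, Format B 10/21 = 47.6% → the hybrid format
Overall: the hybrid format 45/97 = 46.4%, Format B 52/104 = 50.0% → Format B
The hybrid format wins each industry group but Format B wins overall — the comparison reverses. The hybrid format's applications skew toward tech, which has a lower base rate.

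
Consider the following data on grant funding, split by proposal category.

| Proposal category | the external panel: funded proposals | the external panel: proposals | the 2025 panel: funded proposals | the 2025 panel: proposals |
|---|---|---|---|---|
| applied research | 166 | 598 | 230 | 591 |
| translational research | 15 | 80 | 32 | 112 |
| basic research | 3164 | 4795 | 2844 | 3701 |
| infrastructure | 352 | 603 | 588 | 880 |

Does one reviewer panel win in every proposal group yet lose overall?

No

Applied research: the external panel 166/598 = 27.8%, the 2025 panel 230/591 = 38.9% → the 2025 panel
Translational research: the external panel 15/80 = 18.8%, the 2025 panel 32/112 = 28.6% → the 2025 panel
Basic research: the external panel 3164/4795 = 66.0%, the 2025 panel 2844/3701 = 76.8% → the 2025 panel
Infrastructure: the external panel 352/603 = 58.4%, the 2025 panel 588/880 = 66.8% → the 2025 panel
Overall: the external panel 3697/6076 = 60.8%, the 2025 panel 3694/5284 = 69.9% → the 2025 panel
The 2025 panel wins overall and in every proposal group — no reversal.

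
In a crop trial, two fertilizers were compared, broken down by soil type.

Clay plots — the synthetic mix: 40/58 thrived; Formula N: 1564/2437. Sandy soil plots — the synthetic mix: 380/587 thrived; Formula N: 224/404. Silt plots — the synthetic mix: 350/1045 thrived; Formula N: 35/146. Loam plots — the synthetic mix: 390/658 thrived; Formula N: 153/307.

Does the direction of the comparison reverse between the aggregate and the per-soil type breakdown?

Clay: the synthetic mix 40/58 = 69.0%, Formula N 1564/2437 = 64.2% → the synthetic mix
Sandy soil: the synthetic mix 380/587 = 64.7%, Formula N 224/404 = 55.4% → the synthetic mix
Silt: the synthetic mix 350/1045 = 33.5%, Formula N 35/146 = 24.0% → the synthetic mix
Loam: the synthetic mix 390/658 = 59.3%, Formula N 153/307 = 49.8% → the synthetic mix
Overall: the synthetic mix 1160/2348 = 49.4%, Formula N 1976/3294 = 60.0% → Formula N
The synthetic mix wins each soil group but Formula N wins overall — the comparison reverses. The synthetic mix's plots skew toward silt, which has a lower base rate.

Yes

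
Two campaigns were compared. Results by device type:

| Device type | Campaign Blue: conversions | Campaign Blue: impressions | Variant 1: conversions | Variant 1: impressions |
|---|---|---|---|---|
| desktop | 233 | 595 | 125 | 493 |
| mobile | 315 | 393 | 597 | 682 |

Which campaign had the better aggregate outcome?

Desktop: Campaign Blue 233/595 = 39.2%, Variant 1 125/493 = 25.4% → Campaign Blue
Mobile: Campaign Blue 315/393 = 80.2%, Variant 1 597/682 = 87.5% → Variant 1
Overall: Campaign Blue 548/988 = 55.5%, Variant 1 722/1175 = 61.4% → Variant 1
(Neither sweeps every device group, but Variant 1 has the higher pooled rate.)

Variant 1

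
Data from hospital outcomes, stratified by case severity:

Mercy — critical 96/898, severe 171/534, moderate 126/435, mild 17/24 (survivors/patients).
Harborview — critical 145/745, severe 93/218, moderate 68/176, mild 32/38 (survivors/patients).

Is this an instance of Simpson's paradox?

No

Critical: Mercy 96/898 = 10.7%, Harborview 145/745 = 19.5% → Harborview
Severe: Mercy 171/534 = 32.0%, Harborview 93/218 = 42.7% → Harborview
Moderate: Mercy 126/435 = 29.0%, Harborview 68/176 = 38.6% → Harborview
Mild: Mercy 17/24 = 70.8%, Harborview 32/38 = 84.2% → Harborview
Overall: Mercy 410/1891 = 21.7%, Harborview 338/1177 = 28.7% → Harborview
Harborview wins overall and in every case group — no reversal.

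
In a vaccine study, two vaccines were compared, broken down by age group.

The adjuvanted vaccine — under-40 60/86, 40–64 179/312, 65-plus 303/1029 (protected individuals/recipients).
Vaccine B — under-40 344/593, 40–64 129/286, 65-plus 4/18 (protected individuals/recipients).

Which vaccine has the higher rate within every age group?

the adjuvanted vaccine

Under-40: the adjuvanted vaccine 60/86 = 69.8%, Vaccine B 344/593 = 58.0% → the adjuvanted vaccine
40–64: the adjuvanted vaccine 179/312 = 57.4%, Vaccine B 129/286 = 45.1% → the adjuvanted vaccine
65-plus: the adjuvanted vaccine 303/1029 = 29.4%, Vaccine B 4/18 = 22.2% → the adjuvanted vaccine
The adjuvanted vaccine has the higher rate in all 3 groups.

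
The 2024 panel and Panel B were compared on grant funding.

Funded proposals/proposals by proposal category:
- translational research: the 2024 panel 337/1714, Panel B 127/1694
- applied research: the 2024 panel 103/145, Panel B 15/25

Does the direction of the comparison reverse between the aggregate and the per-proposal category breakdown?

No

Translational research: the 2024 panel 337/1714 = 19.7%, Panel B 127/1694 = 7.5% → the 2024 panel
Applied research: the 2024 panel 103/145 = 71.0%, Panel B 15/25 = 60.0% → the 2024 panel
Overall: the 2024 panel 440/1859 = 23.7%, Panel B 142/1719 = 8.3% → the 2024 panel
The 2024 panel wins overall and in every proposal group — no reversal.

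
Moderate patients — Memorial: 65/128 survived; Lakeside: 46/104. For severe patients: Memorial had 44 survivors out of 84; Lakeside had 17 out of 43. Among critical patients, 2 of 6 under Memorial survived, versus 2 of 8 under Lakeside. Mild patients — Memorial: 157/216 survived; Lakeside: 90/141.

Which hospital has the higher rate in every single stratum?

Memorial

Moderate: Memorial 65/128 = 50.8%, Lakeside 46/104 = 44.2% → Memorial
Severe: Memorial 44/84 = 52.4%, Lakeside 17/43 = 39.5% → Memorial
Critical: Memorial 2/6 = 33.3%, Lakeside 2/8 = 25.0% → Memorial
Mild: Memorial 157/216 = 72.7%, Lakeside 90/141 = 63.8% → Memorial
Memorial has the higher rate in all 4 groups.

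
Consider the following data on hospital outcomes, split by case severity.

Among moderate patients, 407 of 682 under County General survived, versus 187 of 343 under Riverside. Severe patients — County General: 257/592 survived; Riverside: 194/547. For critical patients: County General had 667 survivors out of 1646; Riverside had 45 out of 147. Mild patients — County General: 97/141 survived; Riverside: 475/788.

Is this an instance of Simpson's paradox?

Yes

Moderate: County General 407/682 = 59.7%, Riverside 187/343 = 54.5% → County General
Severe: County General 257/592 = 43.4%, Riverside 194/547 = 35.5% → County General
Critical: County General 667/1646 = 40.5%, Riverside 45/147 = 30.6% → County General
Mild: County General 97/141 = 68.8%, Riverside 475/788 = 60.3% → County General
Overall: County General 1428/3061 = 46.7%, Riverside 901/1825 = 49.4% → Riverside
County General wins each case group but Riverside wins overall — the comparison reverses. County General's patients skew toward critical, which has a lower base rate.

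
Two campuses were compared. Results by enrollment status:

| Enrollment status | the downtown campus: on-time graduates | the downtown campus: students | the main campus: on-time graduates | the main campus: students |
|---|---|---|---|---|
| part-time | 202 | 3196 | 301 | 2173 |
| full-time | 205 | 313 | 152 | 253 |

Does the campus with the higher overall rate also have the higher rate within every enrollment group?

Part-time: the downtown campus 202/3196 = 6.3%, the main campus 301/2173 = 13.9% → the main campus
Full-time: the downtown campus 205/313 = 65.5%, the main campus 152/253 = 60.1% → the downtown campus
Overall: the downtown campus 407/3509 = 11.6%, the main campus 453/2426 = 18.7% → the main campus
Neither sweeps: the downtown campus wins 1 of 2 groups, the main campus wins 1. The main campus wins overall but not every group — no Simpson reversal.

No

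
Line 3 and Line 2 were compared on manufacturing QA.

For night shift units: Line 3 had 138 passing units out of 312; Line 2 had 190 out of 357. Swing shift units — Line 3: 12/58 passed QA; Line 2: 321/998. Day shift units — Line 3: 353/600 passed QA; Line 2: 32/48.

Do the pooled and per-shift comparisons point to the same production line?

Night shift: Line 3 138/312 = 44.2%, Line 2 190/357 = 53.2% → Line 2
Swing shift: Line 3 12/58 = 20.7%, Line 2 321/998 = 32.2% → Line 2
Day shift: Line 3 353/600 = 58.8%, Line 2 32/48 = 66.7% → Line 2
Overall: Line 3 503/970 = 51.9%, Line 2 543/1403 = 38.7% → Line 3
Line 2 wins each shift group but Line 3 wins overall — the comparison reverses. Line 2's units skew toward swing shift, which has a lower base rate.

No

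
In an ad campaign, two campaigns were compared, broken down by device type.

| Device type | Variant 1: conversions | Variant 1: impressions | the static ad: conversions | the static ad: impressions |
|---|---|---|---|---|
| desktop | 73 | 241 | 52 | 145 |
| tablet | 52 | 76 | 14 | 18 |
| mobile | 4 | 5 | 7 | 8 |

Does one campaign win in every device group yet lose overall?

Desktop: Variant 1 73/241 = 30.3%, the static ad 52/145 = 35.9% → the static ad
Tablet: Variant 1 52/76 = 68.4%, the static ad 14/18 = 77.8% → the static ad
Mobile: Variant 1 4/5 = 80.0%, the static ad 7/8 = 87.5% → the static ad
Overall: Variant 1 129/322 = 40.1%, the static ad 73/171 = 42.7% → the static ad
The static ad wins overall and in every device group — no reversal.

No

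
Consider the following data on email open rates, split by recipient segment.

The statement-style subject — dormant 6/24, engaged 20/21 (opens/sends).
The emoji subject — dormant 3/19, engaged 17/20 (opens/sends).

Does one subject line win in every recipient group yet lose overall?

Dormant: the statement-style subject 6/24 = 25.0%, the emoji subject 3/19 = 15.8% → the statement-style subject
Engaged: the statement-style subject 20/21 = 95.2%, the emoji subject 17/20 = 85.0% → the statement-style subject
Overall: the statement-style subject 26/45 = 57.8%, the emoji subject 20/39 = 51.3% → the statement-style subject
The statement-style subject wins overall and in every recipient group — no reversal.

No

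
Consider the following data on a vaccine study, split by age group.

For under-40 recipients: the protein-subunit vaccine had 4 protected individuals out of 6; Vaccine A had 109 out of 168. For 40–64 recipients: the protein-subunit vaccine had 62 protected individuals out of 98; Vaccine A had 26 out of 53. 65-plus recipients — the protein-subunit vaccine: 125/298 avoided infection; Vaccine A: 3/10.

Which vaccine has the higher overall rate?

Under-40: the protein-subunit vaccine 4/6 = 66.7%, Vaccine A 109/168 = 64.9% → the protein-subunit vaccine
40–64: the protein-subunit vaccine 62/98 = 63.3%, Vaccine A 26/53 = 49.1% → the protein-subunit vaccine
65-plus: the protein-subunit vaccine 125/298 = 41.9%, Vaccine A 3/10 = 30.0% → the protein-subunit vaccine
Overall: the protein-subunit vaccine 191/402 = 47.5%, Vaccine A 138/231 = 59.7% → Vaccine A
(The protein-subunit vaccine wins every age group but Vaccine A wins overall — the protein-subunit vaccine's recipients skew toward the low-rate 65-plus group.)

Vaccine A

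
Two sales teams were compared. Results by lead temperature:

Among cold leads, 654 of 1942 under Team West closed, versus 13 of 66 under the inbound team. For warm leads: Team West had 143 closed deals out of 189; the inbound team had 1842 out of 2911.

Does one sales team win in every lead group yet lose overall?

Yes

Cold: Team West 654/1942 = 33.7%, the inbound team 13/66 = 19.7% → Team West
Warm: Team West 143/189 = 75.7%, the inbound team 1842/2911 = 63.3% → Team West
Overall: Team West 797/2131 = 37.4%, the inbound team 1855/2977 = 62.3% → the inbound team
Team West wins each lead group but the inbound team wins overall — the comparison reverses. Team West's leads skew toward cold, which has a lower base rate.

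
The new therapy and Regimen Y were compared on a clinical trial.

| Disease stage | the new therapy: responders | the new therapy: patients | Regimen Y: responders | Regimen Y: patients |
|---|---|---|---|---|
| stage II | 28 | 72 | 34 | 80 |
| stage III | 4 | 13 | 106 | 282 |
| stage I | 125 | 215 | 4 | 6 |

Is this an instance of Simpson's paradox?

Stage II: the new therapy 28/72 = 38.9%, Regimen Y 34/80 = 42.5% → Regimen Y
Stage III: the new therapy 4/13 = 30.8%, Regimen Y 106/282 = 37.6% → Regimen Y
Stage I: the new therapy 125/215 = 58.1%, Regimen Y 4/6 = 66.7% → Regimen Y
Overall: the new therapy 157/300 = 52.3%, Regimen Y 144/368 = 39.1% → the new therapy
Regimen Y wins each disease group but the new therapy wins overall — the comparison reverses. Regimen Y's patients skew toward stage III, which has a lower base rate.

Yes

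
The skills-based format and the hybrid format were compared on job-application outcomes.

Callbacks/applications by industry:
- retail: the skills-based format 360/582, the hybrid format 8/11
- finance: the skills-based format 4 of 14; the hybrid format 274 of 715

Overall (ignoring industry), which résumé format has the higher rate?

Retail: the skills-based format 360/582 = 61.9%, the hybrid format 8/11 = 72.7% → the hybrid format
Finance: the skills-based format 4/14 = 28.6%, the hybrid format 274/715 = 38.3% → the hybrid format
Overall: the skills-based format 364/596 = 61.1%, the hybrid format 282/726 = 38.8% → the skills-based format
(The hybrid format wins every industry group but the skills-based format wins overall — the hybrid format's applications skew toward the low-rate finance group.)

the skills-based format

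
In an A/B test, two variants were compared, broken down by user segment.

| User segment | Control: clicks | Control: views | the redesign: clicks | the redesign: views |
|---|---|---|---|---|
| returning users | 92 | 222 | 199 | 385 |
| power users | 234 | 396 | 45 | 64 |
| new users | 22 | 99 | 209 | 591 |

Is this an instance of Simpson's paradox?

Yes

Returning users: Control 92/222 = 41.4%, the redesign 199/385 = 51.7% → the redesign
Power users: Control 234/396 = 59.1%, the redesign 45/64 = 70.3% → the redesign
New users: Control 22/99 = 22.2%, the redesign 209/591 = 35.4% → the redesign
Overall: Control 348/717 = 48.5%, the redesign 453/1040 = 43.6% → Control
The redesign wins each user group but Control wins overall — the comparison reverses. The redesign's views skew toward new users, which has a lower base rate.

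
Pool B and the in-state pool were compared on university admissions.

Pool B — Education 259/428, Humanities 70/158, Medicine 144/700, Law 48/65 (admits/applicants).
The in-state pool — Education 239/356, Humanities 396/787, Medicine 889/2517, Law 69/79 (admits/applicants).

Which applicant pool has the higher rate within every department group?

the in-state pool

Education: Pool B 259/428 = 60.5%, the in-state pool 239/356 = 67.1% → the in-state pool
Humanities: Pool B 70/158 = 44.3%, the in-state pool 396/787 = 50.3% → the in-state pool
Medicine: Pool B 144/700 = 20.6%, the in-state pool 889/2517 = 35.3% → the in-state pool
Law: Pool B 48/65 = 73.8%, the in-state pool 69/79 = 87.3% → the in-state pool
The in-state pool has the higher rate in all 4 groups.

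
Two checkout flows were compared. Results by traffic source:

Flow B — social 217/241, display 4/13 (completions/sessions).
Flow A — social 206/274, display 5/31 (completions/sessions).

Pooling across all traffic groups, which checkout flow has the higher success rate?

Flow B

Social: Flow B 217/241 = 90.0%, Flow A 206/274 = 75.2% → Flow B
Display: Flow B 4/13 = 30.8%, Flow A 5/31 = 16.1% → Flow B
Overall: Flow B 221/254 = 87.0%, Flow A 211/305 = 69.2% → Flow B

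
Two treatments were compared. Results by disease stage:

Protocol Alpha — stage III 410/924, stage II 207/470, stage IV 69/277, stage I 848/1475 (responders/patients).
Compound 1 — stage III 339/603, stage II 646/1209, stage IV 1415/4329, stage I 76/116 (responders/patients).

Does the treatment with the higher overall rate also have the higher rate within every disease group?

No

Stage III: Protocol Alpha 410/924 = 44.4%, Compound 1 339/603 = 56.2% → Compound 1
Stage II: Protocol Alpha 207/470 = 44.0%, Compound 1 646/1209 = 53.4% → Compound 1
Stage IV: Protocol Alpha 69/277 = 24.9%, Compound 1 1415/4329 = 32.7% → Compound 1
Stage I: Protocol Alpha 848/1475 = 57.5%, Compound 1 76/116 = 65.5% → Compound 1
Overall: Protocol Alpha 1534/3146 = 48.8%, Compound 1 2476/6257 = 39.6% → Protocol Alpha
Compound 1 wins each disease group but Protocol Alpha wins overall — the comparison reverses. Compound 1's patients skew toward stage IV, which has a lower base rate.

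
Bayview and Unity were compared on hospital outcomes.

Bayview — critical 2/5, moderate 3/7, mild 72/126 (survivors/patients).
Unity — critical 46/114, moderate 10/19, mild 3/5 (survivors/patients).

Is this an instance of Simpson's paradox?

Critical: Bayview 2/5 = 40.0%, Unity 46/114 = 40.4% → Unity
Moderate: Bayview 3/7 = 42.9%, Unity 10/19 = 52.6% → Unity
Mild: Bayview 72/126 = 57.1%, Unity 3/5 = 60.0% → Unity
Overall: Bayview 77/138 = 55.8%, Unity 59/138 = 42.8% → Bayview
Unity wins each case group but Bayview wins overall — the comparison reverses. Unity's patients skew toward critical, which has a lower base rate.

Yes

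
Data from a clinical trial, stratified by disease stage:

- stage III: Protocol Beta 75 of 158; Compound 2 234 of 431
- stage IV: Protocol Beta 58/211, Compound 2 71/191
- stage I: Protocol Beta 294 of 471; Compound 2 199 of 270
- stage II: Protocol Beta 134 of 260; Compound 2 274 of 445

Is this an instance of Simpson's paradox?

Stage III: Protocol Beta 75/158 = 47.5%, Compound 2 234/431 = 54.3% → Compound 2
Stage IV: Protocol Beta 58/211 = 27.5%, Compound 2 71/191 = 37.2% → Compound 2
Stage I: Protocol Beta 294/471 = 62.4%, Compound 2 199/270 = 73.7% → Compound 2
Stage II: Protocol Beta 134/260 = 51.5%, Compound 2 274/445 = 61.6% → Compound 2
Overall: Protocol Beta 561/1100 = 51.0%, Compound 2 778/1337 = 58.2% → Compound 2
Compound 2 wins overall and in every disease group — no reversal.

No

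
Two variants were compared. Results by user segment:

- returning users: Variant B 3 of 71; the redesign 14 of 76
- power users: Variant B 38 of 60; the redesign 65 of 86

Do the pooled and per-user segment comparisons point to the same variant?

Returning users: Variant B 3/71 = 4.2%, the redesign 14/76 = 18.4% → the redesign
Power users: Variant B 38/60 = 63.3%, the redesign 65/86 = 75.6% → the redesign
Overall: Variant B 41/131 = 31.3%, the redesign 79/162 = 48.8% → the redesign
The redesign wins overall and in every user group — no reversal.

Yes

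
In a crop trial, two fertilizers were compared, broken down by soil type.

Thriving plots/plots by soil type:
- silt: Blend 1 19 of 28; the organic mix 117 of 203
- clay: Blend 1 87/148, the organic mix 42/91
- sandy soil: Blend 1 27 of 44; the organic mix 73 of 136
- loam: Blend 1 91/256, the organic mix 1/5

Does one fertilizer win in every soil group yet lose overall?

Yes

Silt: Blend 1 19/28 = 67.9%, the organic mix 117/203 = 57.6% → Blend 1
Clay: Blend 1 87/148 = 58.8%, the organic mix 42/91 = 46.2% → Blend 1
Sandy soil: Blend 1 27/44 = 61.4%, the organic mix 73/136 = 53.7% → Blend 1
Loam: Blend 1 91/256 = 35.5%, the organic mix 1/5 = 20.0% → Blend 1
Overall: Blend 1 224/476 = 47.1%, the organic mix 233/435 = 53.6% → the organic mix
Blend 1 wins each soil group but the organic mix wins overall — the comparison reverses. Blend 1's plots skew toward loam, which has a lower base rate.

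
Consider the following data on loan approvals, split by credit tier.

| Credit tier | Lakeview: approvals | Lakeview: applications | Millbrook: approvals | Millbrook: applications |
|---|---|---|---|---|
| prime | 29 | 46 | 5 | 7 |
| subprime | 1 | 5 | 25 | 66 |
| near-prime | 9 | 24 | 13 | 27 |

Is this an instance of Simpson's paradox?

Yes

Prime: Lakeview 29/46 = 63.0%, Millbrook 5/7 = 71.4% → Millbrook
Subprime: Lakeview 1/5 = 20.0%, Millbrook 25/66 = 37.9% → Millbrook
Near-prime: Lakeview 9/24 = 37.5%, Millbrook 13/27 = 48.1% → Millbrook
Overall: Lakeview 39/75 = 52.0%, Millbrook 43/100 = 43.0% → Lakeview
Millbrook wins each credit group but Lakeview wins overall — the comparison reverses. Millbrook's applications skew toward subprime, which has a lower base rate.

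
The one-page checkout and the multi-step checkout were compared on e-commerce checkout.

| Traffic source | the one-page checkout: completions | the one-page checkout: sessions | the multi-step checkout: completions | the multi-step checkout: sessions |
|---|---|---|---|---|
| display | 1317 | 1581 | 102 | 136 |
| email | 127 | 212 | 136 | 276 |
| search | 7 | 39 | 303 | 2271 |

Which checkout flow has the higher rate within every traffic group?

the one-page checkout

Display: the one-page checkout 1317/1581 = 83.3%, the multi-step checkout 102/136 = 75.0% → the one-page checkout
Email: the one-page checkout 127/212 = 59.9%, the multi-step checkout 136/276 = 49.3% → the one-page checkout
Search: the one-page checkout 7/39 = 17.9%, the multi-step checkout 303/2271 = 13.3% → the one-page checkout
The one-page checkout has the higher rate in all 3 groups.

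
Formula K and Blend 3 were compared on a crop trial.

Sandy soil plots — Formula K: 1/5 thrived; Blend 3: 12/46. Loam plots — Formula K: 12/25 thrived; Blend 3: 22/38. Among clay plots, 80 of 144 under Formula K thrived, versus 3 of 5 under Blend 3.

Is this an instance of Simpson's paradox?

Sandy soil: Formula K 1/5 = 20.0%, Blend 3 12/46 = 26.1% → Blend 3
Loam: Formula K 12/25 = 48.0%, Blend 3 22/38 = 57.9% → Blend 3
Clay: Formula K 80/144 = 55.6%, Blend 3 3/5 = 60.0% → Blend 3
Overall: Formula K 93/174 = 53.4%, Blend 3 37/89 = 41.6% → Formula K
Blend 3 wins each soil group but Formula K wins overall — the comparison reverses. Blend 3's plots skew toward sandy soil, which has a lower base rate.

Yes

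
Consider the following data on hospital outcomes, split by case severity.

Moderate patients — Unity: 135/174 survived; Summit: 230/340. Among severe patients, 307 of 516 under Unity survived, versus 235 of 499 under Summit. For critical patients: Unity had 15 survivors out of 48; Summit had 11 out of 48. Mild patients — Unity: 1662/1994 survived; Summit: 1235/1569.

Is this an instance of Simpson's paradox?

No

Moderate: Unity 135/174 = 77.6%, Summit 230/340 = 67.6% → Unity
Severe: Unity 307/516 = 59.5%, Summit 235/499 = 47.1% → Unity
Critical: Unity 15/48 = 31.2%, Summit 11/48 = 22.9% → Unity
Mild: Unity 1662/1994 = 83.4%, Summit 1235/1569 = 78.7% → Unity
Overall: Unity 2119/2732 = 77.6%, Summit 1711/2456 = 69.7% → Unity
Unity wins overall and in every case group — no reversal.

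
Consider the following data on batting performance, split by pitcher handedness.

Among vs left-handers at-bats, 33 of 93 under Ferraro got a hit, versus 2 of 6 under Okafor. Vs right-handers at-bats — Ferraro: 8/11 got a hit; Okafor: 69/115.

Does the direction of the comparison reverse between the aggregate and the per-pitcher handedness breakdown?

Vs left-handers: Ferraro 33/93 = 35.5%, Okafor 2/6 = 33.3% → Ferraro
Vs right-handers: Ferraro 8/11 = 72.7%, Okafor 69/115 = 60.0% → Ferraro
Overall: Ferraro 41/104 = 39.4%, Okafor 71/121 = 58.7% → Okafor
Ferraro wins each pitcher group but Okafor wins overall — the comparison reverses. Ferraro's at-bats skew toward vs left-handers, which has a lower base rate.

Yes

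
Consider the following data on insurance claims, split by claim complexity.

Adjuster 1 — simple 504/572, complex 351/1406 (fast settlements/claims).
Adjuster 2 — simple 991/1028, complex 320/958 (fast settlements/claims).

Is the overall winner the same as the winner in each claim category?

Simple: Adjuster 1 504/572 = 88.1%, Adjuster 2 991/1028 = 96.4% → Adjuster 2
Complex: Adjuster 1 351/1406 = 25.0%, Adjuster 2 320/958 = 33.4% → Adjuster 2
Overall: Adjuster 1 855/1978 = 43.2%, Adjuster 2 1311/1986 = 66.0% → Adjuster 2
Adjuster 2 wins overall and in every claim group — no reversal.

Yes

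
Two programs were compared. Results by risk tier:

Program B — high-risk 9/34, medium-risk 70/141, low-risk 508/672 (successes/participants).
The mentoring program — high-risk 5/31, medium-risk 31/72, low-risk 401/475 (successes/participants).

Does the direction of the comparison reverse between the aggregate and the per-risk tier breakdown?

No

High-risk: Program B 9/34 = 26.5%, the mentoring program 5/31 = 16.1% → Program B
Medium-risk: Program B 70/141 = 49.6%, the mentoring program 31/72 = 43.1% → Program B
Low-risk: Program B 508/672 = 75.6%, the mentoring program 401/475 = 84.4% → the mentoring program
Overall: Program B 587/847 = 69.3%, the mentoring program 437/578 = 75.6% → the mentoring program
Neither sweeps: Program B wins 2 of 3 groups, the mentoring program wins 1. The mentoring program wins overall but not every group — no Simpson reversal.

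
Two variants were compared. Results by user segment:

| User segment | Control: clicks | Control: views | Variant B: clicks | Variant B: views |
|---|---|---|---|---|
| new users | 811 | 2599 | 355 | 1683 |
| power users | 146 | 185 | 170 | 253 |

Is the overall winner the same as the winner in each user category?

New users: Control 811/2599 = 31.2%, Variant B 355/1683 = 21.1% → Control
Power users: Control 146/185 = 78.9%, Variant B 170/253 = 67.2% → Control
Overall: Control 957/2784 = 34.4%, Variant B 525/1936 = 27.1% → Control
Control wins overall and in every user group — no reversal.

Yes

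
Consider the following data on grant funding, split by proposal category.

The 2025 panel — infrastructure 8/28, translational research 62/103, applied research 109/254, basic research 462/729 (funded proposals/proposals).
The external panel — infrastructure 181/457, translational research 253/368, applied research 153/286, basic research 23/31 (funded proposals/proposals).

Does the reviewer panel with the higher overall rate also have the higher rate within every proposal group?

Infrastructure: the 2025 panel 8/28 = 28.6%, the external panel 181/457 = 39.6% → the external panel
Translational research: the 2025 panel 62/103 = 60.2%, the external panel 253/368 = 68.8% → the external panel
Applied research: the 2025 panel 109/254 = 42.9%, the external panel 153/286 = 53.5% → the external panel
Basic research: the 2025 panel 462/729 = 63.4%, the external panel 23/31 = 74.2% → the external panel
Overall: the 2025 panel 641/1114 = 57.5%, the external panel 610/1142 = 53.4% → the 2025 panel
The external panel wins each proposal group but the 2025 panel wins overall — the comparison reverses. The external panel's proposals skew toward infrastructure, which has a lower base rate.

No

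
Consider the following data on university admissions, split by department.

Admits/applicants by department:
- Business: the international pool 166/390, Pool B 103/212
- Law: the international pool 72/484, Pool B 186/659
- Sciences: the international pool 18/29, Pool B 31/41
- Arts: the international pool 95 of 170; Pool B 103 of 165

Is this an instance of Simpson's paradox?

No

Business: the international pool 166/390 = 42.6%, Pool B 103/212 = 48.6% → Pool B
Law: the international pool 72/484 = 14.9%, Pool B 186/659 = 28.2% → Pool B
Sciences: the international pool 18/29 = 62.1%, Pool B 31/41 = 75.6% → Pool B
Arts: the international pool 95/170 = 55.9%, Pool B 103/165 = 62.4% → Pool B
Overall: the international pool 351/1073 = 32.7%, Pool B 423/1077 = 39.3% → Pool B
Pool B wins overall and in every department group — no reversal.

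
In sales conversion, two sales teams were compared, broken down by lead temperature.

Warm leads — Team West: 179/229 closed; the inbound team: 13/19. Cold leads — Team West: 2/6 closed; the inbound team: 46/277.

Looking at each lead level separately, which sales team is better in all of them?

Team West

Warm: Team West 179/229 = 78.2%, the inbound team 13/19 = 68.4% → Team West
Cold: Team West 2/6 = 33.3%, the inbound team 46/277 = 16.6% → Team West
Team West has the higher rate in both groups.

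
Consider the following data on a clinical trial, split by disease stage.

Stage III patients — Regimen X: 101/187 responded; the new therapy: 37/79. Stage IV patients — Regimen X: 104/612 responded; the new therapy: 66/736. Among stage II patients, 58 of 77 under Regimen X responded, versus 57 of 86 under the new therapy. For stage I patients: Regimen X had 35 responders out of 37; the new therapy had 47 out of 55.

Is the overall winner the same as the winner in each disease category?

Stage III: Regimen X 101/187 = 54.0%, the new therapy 37/79 = 46.8% → Regimen X
Stage IV: Regimen X 104/612 = 17.0%, the new therapy 66/736 = 9.0% → Regimen X
Stage II: Regimen X 58/77 = 75.3%, the new therapy 57/86 = 66.3% → Regimen X
Stage I: Regimen X 35/37 = 94.6%, the new therapy 47/55 = 85.5% → Regimen X
Overall: Regimen X 298/913 = 32.6%, the new therapy 207/956 = 21.7% → Regimen X
Regimen X wins overall and in every disease group — no reversal.

Yes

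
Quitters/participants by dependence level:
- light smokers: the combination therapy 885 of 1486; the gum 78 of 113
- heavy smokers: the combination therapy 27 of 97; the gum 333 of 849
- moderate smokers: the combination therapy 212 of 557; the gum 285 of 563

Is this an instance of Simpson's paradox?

Light smokers: the combination therapy 885/1486 = 59.6%, the gum 78/113 = 69.0% → the gum
Heavy smokers: the combination therapy 27/97 = 27.8%, the gum 333/849 = 39.2% → the gum
Moderate smokers: the combination therapy 212/557 = 38.1%, the gum 285/563 = 50.6% → the gum
Overall: the combination therapy 1124/2140 = 52.5%, the gum 696/1525 = 45.6% → the combination therapy
The gum wins each dependence group but the combination therapy wins overall — the comparison reverses. The gum's participants skew toward heavy smokers, which has a lower base rate.

Yes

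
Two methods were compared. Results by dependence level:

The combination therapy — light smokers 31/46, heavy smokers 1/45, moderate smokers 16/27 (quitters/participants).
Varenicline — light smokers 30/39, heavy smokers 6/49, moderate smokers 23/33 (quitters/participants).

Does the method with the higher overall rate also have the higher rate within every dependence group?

Yes

Light smokers: the combination therapy 31/46 = 67.4%, varenicline 30/39 = 76.9% → varenicline
Heavy smokers: the combination therapy 1/45 = 2.2%, varenicline 6/49 = 12.2% → varenicline
Moderate smokers: the combination therapy 16/27 = 59.3%, varenicline 23/33 = 69.7% → varenicline
Overall: the combination therapy 48/118 = 40.7%, varenicline 59/121 = 48.8% → varenicline
Varenicline wins overall and in every dependence group — no reversal.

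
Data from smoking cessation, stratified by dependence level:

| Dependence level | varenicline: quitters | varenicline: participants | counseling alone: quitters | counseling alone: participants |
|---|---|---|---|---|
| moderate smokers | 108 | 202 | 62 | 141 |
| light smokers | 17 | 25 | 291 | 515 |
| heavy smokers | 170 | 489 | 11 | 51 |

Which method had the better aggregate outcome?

Moderate smokers: varenicline 108/202 = 53.5%, counseling alone 62/141 = 44.0% → varenicline
Light smokers: varenicline 17/25 = 68.0%, counseling alone 291/515 = 56.5% → varenicline
Heavy smokers: varenicline 170/489 = 34.8%, counseling alone 11/51 = 21.6% → varenicline
Overall: varenicline 295/716 = 41.2%, counseling alone 364/707 = 51.5% → counseling alone
(Varenicline wins every dependence group but counseling alone wins overall — varenicline's participants skew toward the low-rate heavy smokers group.)

counseling alone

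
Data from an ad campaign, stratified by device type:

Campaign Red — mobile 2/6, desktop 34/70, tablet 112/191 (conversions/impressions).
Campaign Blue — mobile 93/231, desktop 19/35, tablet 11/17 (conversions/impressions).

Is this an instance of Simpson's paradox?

Mobile: Campaign Red 2/6 = 33.3%, Campaign Blue 93/231 = 40.3% → Campaign Blue
Desktop: Campaign Red 34/70 = 48.6%, Campaign Blue 19/35 = 54.3% → Campaign Blue
Tablet: Campaign Red 112/191 = 58.6%, Campaign Blue 11/17 = 64.7% → Campaign Blue
Overall: Campaign Red 148/267 = 55.4%, Campaign Blue 123/283 = 43.5% → Campaign Red
Campaign Blue wins each device group but Campaign Red wins overall — the comparison reverses. Campaign Blue's impressions skew toward mobile, which has a lower base rate.

Yes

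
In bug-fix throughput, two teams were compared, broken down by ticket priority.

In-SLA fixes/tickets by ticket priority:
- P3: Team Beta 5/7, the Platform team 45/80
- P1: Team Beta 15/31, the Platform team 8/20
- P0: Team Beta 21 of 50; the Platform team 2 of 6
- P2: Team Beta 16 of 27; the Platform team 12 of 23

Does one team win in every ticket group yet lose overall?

P3: Team Beta 5/7 = 71.4%, the Platform team 45/80 = 56.2% → Team Beta
P1: Team Beta 15/31 = 48.4%, the Platform team 8/20 = 40.0% → Team Beta
P0: Team Beta 21/50 = 42.0%, the Platform team 2/6 = 33.3% → Team Beta
P2: Team Beta 16/27 = 59.3%, the Platform team 12/23 = 52.2% → Team Beta
Overall: Team Beta 57/115 = 49.6%, the Platform team 67/129 = 51.9% → the Platform team
Team Beta wins each ticket group but the Platform team wins overall — the comparison reverses. Team Beta's tickets skew toward P0, which has a lower base rate.

Yes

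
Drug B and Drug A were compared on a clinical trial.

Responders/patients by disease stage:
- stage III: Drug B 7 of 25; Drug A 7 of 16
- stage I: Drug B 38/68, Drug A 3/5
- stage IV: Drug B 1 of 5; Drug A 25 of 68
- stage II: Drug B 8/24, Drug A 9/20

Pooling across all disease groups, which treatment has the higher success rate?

Drug B

Stage III: Drug B 7/25 = 28.0%, Drug A 7/16 = 43.8% → Drug A
Stage I: Drug B 38/68 = 55.9%, Drug A 3/5 = 60.0% → Drug A
Stage IV: Drug B 1/5 = 20.0%, Drug A 25/68 = 36.8% → Drug A
Stage II: Drug B 8/24 = 33.3%, Drug A 9/20 = 45.0% → Drug A
Overall: Drug B 54/122 = 44.3%, Drug A 44/109 = 40.4% → Drug B
(Drug A wins every disease group but Drug B wins overall — Drug A's patients skew toward the low-rate stage IV group.)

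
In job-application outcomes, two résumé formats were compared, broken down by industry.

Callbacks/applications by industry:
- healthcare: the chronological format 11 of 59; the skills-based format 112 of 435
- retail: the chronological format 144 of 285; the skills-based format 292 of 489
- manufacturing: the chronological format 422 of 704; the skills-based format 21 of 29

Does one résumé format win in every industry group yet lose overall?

Healthcare: the chronological format 11/59 = 18.6%, the skills-based format 112/435 = 25.7% → the skills-based format
Retail: the chronological format 144/285 = 50.5%, the skills-based format 292/489 = 59.7% → the skills-based format
Manufacturing: the chronological format 422/704 = 59.9%, the skills-based format 21/29 = 72.4% → the skills-based format
Overall: the chronological format 577/1048 = 55.1%, the skills-based format 425/953 = 44.6% → the chronological format
The skills-based format wins each industry group but the chronological format wins overall — the comparison reverses. The skills-based format's applications skew toward healthcare, which has a lower base rate.

Yes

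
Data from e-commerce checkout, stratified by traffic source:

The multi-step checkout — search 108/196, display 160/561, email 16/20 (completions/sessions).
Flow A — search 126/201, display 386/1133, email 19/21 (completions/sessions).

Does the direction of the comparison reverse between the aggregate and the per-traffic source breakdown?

No

Search: the multi-step checkout 108/196 = 55.1%, Flow A 126/201 = 62.7% → Flow A
Display: the multi-step checkout 160/561 = 28.5%, Flow A 386/1133 = 34.1% → Flow A
Email: the multi-step checkout 16/20 = 80.0%, Flow A 19/21 = 90.5% → Flow A
Overall: the multi-step checkout 284/777 = 36.6%, Flow A 531/1355 = 39.2% → Flow A
Flow A wins overall and in every traffic group — no reversal.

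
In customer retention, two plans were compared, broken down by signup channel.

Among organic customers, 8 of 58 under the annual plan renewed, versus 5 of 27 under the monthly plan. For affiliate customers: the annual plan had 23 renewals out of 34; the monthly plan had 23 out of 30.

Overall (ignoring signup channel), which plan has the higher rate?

the monthly plan

Organic: the annual plan 8/58 = 13.8%, the monthly plan 5/27 = 18.5% → the monthly plan
Affiliate: the annual plan 23/34 = 67.6%, the monthly plan 23/30 = 76.7% → the monthly plan
Overall: the annual plan 31/92 = 33.7%, the monthly plan 28/57 = 49.1% → the monthly plan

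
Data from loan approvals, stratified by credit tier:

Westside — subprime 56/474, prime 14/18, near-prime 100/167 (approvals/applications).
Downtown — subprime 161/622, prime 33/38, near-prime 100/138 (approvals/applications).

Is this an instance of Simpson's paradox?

No

Subprime: Westside 56/474 = 11.8%, Downtown 161/622 = 25.9% → Downtown
Prime: Westside 14/18 = 77.8%, Downtown 33/38 = 86.8% → Downtown
Near-prime: Westside 100/167 = 59.9%, Downtown 100/138 = 72.5% → Downtown
Overall: Westside 170/659 = 25.8%, Downtown 294/798 = 36.8% → Downtown
Downtown wins overall and in every credit group — no reversal.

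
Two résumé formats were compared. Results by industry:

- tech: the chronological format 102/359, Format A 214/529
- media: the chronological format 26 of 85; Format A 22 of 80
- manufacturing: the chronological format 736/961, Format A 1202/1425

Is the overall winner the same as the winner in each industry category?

Tech: the chronological format 102/359 = 28.4%, Format A 214/529 = 40.5% → Format A
Media: the chronological format 26/85 = 30.6%, Format A 22/80 = 27.5% → the chronological format
Manufacturing: the chronological format 736/961 = 76.6%, Format A 1202/1425 = 84.4% → Format A
Overall: the chronological format 864/1405 = 61.5%, Format A 1438/2034 = 70.7% → Format A
Neither sweeps: the chronological format wins 1 of 3 groups, Format A wins 2. Format A wins overall but not every group — no Simpson reversal.

No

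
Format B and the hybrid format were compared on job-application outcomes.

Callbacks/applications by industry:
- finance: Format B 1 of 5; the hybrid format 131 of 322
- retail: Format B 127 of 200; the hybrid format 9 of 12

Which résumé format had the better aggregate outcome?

Format B

Finance: Format B 1/5 = 20.0%, the hybrid format 131/322 = 40.7% → the hybrid format
Retail: Format B 127/200 = 63.5%, the hybrid format 9/12 = 75.0% → the hybrid format
Overall: Format B 128/205 = 62.4%, the hybrid format 140/334 = 41.9% → Format B
(The hybrid format wins every industry group but Format B wins overall — the hybrid format's applications skew toward the low-rate finance group.)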